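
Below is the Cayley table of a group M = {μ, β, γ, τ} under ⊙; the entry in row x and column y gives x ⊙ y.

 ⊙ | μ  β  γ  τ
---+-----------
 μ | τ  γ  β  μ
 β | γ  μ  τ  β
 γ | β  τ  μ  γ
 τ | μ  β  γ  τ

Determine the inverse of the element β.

First locate the identity: row τ matches the header, so τ is the identity.
Scan row β for τ: β ⊙ γ = τ. Hence β^(-1) = γ.

γ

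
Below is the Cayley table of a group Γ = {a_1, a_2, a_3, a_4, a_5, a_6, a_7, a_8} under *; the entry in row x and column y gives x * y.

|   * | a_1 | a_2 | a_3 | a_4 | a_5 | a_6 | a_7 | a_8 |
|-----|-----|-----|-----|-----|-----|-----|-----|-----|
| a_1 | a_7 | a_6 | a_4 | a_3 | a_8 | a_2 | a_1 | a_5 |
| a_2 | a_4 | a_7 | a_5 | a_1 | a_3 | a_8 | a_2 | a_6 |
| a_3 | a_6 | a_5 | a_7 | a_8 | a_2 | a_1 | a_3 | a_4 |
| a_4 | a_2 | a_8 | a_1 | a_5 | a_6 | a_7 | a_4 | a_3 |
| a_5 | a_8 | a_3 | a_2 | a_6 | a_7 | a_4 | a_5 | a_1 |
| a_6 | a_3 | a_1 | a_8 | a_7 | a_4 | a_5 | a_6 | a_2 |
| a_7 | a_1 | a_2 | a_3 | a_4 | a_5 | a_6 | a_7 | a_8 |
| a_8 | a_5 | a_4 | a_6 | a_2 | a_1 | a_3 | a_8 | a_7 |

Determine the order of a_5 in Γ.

The identity element is a_7 (its row matches the header).
a_5^1 = a_5
a_5^2 = a_5 * a_5 = a_7
The first power of a_5 equal to the identity is a_5^2, so ord(a_5) = 2.

2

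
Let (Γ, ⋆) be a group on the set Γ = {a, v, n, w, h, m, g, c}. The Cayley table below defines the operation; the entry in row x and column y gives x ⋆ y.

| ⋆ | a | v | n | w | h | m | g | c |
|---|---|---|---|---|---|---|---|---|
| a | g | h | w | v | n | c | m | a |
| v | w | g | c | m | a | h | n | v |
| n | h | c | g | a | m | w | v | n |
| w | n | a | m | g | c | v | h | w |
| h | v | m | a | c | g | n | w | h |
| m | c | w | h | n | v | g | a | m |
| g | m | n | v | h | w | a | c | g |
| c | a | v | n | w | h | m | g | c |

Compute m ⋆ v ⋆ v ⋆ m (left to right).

m ⋆ v = w
w ⋆ v = a
a ⋆ m = c

c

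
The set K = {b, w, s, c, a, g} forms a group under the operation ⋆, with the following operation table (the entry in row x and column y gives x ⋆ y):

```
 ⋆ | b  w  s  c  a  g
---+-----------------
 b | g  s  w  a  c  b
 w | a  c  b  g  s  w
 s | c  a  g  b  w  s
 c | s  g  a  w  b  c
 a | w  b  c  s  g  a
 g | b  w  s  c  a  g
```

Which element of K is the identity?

The identity e satisfies e ⋆ x = x for all x, so its row in the table reproduces the column headers.
Row g reads: b, w, s, c, a, g — exactly the header order. So g is the identity.

g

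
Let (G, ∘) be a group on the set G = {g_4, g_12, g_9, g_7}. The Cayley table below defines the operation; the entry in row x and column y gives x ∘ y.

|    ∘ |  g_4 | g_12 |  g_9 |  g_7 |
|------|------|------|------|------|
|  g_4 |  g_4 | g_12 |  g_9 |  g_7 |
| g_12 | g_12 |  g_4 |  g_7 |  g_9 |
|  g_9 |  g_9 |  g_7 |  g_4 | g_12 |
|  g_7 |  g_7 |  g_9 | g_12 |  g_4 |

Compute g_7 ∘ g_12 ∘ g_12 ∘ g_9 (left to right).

g_7 ∘ g_12 = g_9
g_9 ∘ g_12 = g_7
g_7 ∘ g_9 = g_12

g_12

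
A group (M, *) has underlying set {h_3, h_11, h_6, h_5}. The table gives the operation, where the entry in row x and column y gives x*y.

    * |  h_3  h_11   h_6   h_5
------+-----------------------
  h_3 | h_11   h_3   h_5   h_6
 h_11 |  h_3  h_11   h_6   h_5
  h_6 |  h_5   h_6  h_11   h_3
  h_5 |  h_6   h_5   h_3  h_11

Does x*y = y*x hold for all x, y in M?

Check whether the table is symmetric across its main diagonal.
Every entry (row x, col y) equals the entry (row y, col x), so M is abelian.

Yes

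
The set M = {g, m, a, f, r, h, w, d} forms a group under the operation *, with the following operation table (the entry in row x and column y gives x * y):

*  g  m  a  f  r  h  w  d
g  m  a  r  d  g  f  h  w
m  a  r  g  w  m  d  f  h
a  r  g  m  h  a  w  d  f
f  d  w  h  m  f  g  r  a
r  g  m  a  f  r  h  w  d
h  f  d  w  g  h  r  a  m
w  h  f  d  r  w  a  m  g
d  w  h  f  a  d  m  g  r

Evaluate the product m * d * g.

f

m * d = h
h * g = f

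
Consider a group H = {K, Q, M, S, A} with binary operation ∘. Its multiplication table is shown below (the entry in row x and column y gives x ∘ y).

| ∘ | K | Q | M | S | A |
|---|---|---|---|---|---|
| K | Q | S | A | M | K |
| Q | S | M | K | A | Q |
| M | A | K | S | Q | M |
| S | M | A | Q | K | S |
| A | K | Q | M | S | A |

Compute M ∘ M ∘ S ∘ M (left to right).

M ∘ M = S
S ∘ S = K
K ∘ M = A

A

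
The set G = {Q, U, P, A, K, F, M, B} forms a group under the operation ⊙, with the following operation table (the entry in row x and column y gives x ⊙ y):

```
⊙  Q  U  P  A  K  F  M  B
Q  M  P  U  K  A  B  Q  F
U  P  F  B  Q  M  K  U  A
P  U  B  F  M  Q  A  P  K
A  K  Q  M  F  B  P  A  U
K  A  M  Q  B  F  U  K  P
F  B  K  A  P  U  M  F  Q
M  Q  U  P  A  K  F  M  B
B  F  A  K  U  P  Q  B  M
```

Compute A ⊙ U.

Q

Read row A, column U: A ⊙ U = Q.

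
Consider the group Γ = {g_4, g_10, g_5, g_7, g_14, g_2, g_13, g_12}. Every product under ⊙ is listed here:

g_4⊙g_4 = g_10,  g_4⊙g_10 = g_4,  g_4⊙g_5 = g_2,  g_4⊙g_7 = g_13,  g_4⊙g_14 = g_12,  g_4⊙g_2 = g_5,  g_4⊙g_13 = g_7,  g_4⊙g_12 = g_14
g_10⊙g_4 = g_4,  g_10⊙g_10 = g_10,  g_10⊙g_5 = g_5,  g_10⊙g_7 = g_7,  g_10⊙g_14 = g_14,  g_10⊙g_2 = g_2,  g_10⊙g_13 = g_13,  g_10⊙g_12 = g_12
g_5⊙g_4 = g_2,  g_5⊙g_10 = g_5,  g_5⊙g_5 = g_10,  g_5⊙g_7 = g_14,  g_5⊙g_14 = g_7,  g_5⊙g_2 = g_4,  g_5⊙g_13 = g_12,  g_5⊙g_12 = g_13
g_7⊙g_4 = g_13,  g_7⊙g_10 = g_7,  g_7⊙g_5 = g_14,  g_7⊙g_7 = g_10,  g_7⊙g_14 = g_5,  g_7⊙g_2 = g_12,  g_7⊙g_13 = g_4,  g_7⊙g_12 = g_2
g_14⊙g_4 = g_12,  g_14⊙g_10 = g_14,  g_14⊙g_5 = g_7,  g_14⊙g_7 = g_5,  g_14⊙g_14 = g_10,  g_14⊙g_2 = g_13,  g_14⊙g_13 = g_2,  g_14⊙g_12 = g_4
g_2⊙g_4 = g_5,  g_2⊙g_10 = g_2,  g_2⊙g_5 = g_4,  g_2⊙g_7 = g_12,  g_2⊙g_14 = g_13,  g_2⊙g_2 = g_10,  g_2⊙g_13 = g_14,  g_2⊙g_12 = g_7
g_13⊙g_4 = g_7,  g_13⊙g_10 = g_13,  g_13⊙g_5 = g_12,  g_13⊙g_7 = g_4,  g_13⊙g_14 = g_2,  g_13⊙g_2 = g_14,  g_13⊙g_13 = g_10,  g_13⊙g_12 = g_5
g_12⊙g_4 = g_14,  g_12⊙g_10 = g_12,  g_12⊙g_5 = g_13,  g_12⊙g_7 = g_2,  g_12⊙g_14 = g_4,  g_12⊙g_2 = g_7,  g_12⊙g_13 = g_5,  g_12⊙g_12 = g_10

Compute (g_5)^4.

g_5^1 = g_5
g_5^2 = g_5 ⊙ g_5 = g_10
g_5^3 = g_10 ⊙ g_5 = g_5
g_5^4 = g_5 ⊙ g_5 = g_10

g_10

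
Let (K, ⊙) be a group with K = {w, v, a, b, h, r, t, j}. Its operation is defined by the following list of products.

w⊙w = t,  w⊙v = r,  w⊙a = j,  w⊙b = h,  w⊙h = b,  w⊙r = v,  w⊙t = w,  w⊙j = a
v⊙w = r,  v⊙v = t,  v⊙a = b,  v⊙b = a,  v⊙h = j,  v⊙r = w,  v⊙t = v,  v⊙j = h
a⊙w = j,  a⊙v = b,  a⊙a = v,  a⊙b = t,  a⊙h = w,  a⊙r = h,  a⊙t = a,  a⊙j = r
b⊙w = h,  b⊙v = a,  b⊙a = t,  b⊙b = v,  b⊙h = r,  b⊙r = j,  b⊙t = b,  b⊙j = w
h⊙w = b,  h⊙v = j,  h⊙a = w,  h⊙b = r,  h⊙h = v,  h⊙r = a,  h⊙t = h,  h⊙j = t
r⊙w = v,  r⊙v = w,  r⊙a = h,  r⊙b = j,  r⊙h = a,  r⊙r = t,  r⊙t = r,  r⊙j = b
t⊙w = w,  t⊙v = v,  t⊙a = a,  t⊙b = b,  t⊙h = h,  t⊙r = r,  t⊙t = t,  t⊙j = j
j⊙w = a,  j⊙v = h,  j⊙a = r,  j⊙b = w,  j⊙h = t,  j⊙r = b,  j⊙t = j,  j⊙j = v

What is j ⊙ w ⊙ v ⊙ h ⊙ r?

t

j ⊙ w = a
a ⊙ v = b
b ⊙ h = r
r ⊙ r = t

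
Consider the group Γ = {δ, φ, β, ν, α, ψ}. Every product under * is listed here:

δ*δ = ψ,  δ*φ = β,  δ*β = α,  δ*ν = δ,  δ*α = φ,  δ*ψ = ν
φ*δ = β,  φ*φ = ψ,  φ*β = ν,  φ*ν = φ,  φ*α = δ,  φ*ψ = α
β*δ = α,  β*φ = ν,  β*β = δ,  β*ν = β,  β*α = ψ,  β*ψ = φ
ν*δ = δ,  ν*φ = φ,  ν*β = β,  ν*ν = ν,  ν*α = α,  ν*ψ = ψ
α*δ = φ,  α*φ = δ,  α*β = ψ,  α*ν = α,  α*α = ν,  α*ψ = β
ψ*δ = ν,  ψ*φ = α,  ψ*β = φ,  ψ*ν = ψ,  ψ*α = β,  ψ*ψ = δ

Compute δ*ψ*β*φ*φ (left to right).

δ*ψ = ν
ν*β = β
β*φ = ν
ν*φ = φ

φ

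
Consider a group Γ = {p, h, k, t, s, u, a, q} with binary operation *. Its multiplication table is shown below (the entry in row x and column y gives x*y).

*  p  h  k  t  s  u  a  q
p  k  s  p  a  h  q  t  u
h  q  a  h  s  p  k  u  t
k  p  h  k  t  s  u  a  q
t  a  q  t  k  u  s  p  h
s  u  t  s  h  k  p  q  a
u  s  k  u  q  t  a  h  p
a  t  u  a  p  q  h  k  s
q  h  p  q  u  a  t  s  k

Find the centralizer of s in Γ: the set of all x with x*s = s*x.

{a, k, q, s}

Compare row s with column s entry by entry.
q*s = a = s*q, so q commutes with s.
u*s = t but s*u = p, so u does not.
Collecting the elements that commute with s: C(s) = {a, k, q, s}.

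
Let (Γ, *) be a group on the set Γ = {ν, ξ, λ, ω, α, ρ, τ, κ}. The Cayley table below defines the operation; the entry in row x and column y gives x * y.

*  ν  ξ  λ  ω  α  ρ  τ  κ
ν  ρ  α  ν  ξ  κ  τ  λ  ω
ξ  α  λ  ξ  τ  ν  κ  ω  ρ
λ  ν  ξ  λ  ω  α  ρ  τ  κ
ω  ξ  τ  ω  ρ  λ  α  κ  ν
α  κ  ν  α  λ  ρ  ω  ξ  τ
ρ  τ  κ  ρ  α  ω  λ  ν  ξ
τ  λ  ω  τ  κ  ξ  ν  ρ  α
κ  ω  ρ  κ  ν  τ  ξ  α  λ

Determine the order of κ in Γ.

The identity element is λ (its row matches the header).
κ^1 = κ
κ^2 = κ * κ = λ
The first power of κ equal to the identity is κ^2, so ord(κ) = 2.

2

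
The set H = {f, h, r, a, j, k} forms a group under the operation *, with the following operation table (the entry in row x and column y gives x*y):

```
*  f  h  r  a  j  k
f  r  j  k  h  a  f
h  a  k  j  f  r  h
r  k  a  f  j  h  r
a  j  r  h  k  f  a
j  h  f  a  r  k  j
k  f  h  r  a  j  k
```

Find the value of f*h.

j

Read row f, column h: f*h = j.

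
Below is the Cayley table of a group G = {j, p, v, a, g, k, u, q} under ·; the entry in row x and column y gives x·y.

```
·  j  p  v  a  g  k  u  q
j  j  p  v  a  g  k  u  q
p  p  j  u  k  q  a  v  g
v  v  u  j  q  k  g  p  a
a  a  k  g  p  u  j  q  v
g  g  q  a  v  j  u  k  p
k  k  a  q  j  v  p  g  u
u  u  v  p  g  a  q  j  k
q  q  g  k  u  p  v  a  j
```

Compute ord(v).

The identity element is j (its row matches the header).
v^1 = v
v^2 = v·v = j
The first power of v equal to the identity is v^2, so ord(v) = 2.

2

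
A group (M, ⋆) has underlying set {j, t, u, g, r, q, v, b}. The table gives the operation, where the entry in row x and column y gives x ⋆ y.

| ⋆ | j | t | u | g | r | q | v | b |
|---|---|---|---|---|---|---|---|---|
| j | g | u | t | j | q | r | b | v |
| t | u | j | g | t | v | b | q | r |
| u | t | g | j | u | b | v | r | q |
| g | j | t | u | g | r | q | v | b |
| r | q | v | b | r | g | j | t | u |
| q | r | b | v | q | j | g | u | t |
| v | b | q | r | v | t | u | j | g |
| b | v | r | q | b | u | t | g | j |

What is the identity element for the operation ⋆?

The identity e satisfies e ⋆ x = x for all x, so its row in the table reproduces the column headers.
Row g reads: j, t, u, g, r, q, v, b — exactly the header order. So g is the identity.

g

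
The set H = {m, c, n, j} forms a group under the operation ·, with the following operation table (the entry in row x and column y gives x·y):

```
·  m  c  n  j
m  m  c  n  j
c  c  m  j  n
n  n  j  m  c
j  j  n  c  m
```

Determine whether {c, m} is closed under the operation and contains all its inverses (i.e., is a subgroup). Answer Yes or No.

Yes

{c, m} contains the identity m.
Checking products: every product of two elements of {c, m} (read from the table) lies in {c, m}, so the set is closed.
In a finite group, a nonempty closed subset is a subgroup. So {c, m} ≤ H.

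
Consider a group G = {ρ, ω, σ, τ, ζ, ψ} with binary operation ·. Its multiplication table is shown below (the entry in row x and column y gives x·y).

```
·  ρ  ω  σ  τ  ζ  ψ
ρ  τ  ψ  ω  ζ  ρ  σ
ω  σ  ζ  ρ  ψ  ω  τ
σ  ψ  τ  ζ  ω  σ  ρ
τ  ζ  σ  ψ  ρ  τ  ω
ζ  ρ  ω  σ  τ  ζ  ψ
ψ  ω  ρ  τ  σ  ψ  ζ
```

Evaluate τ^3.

ζ

τ^1 = τ
τ^2 = τ·τ = ρ
τ^3 = ρ·τ = ζ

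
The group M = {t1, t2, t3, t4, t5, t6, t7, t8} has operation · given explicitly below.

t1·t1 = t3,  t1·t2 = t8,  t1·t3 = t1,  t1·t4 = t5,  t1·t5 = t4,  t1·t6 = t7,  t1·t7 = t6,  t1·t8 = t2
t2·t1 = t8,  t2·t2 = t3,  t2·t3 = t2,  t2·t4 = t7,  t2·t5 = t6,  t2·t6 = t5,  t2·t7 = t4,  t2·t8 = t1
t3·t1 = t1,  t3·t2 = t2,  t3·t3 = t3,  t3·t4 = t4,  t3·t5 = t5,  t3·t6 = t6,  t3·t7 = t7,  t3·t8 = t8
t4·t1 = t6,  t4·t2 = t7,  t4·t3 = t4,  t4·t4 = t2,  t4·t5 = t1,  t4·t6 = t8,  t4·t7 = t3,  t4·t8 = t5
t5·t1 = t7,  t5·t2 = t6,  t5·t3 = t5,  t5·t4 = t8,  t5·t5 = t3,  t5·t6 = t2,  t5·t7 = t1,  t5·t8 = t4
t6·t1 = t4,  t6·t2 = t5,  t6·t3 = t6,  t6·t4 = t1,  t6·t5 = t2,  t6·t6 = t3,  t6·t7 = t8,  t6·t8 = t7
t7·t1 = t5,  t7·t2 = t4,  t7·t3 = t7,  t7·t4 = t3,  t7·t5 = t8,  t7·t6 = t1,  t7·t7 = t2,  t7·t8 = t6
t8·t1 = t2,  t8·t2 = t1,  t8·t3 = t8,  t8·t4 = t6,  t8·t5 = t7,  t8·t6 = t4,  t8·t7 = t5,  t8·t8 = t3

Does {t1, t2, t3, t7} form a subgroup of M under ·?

No

t2·t7 = t4, which is not in {t1, t2, t3, t7}.
The subset is not closed under ·, so it is not a subgroup.
(Structurally, M here is isomorphic to the dihedral group D_4.)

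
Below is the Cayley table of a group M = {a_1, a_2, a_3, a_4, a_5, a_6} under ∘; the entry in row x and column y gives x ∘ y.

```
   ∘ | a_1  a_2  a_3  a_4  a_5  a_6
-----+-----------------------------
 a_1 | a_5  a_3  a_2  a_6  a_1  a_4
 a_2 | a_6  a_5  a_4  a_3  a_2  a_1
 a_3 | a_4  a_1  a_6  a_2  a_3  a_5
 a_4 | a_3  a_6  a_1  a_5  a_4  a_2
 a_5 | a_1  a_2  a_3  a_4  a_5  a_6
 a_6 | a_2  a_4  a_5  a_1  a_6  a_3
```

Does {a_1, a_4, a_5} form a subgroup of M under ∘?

a_1 ∘ a_4 = a_6, which is not in {a_1, a_4, a_5}.
The subset is not closed under ∘, so it is not a subgroup.

No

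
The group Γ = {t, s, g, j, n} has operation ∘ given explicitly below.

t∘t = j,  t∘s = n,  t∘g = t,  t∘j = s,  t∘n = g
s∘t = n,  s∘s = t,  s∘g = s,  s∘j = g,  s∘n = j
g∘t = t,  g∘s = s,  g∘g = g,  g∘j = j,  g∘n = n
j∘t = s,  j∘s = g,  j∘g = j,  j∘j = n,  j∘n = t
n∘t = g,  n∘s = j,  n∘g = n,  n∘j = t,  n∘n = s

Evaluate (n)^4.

n^1 = n
n^2 = n ∘ n = s
n^3 = s ∘ n = j
n^4 = j ∘ n = t

t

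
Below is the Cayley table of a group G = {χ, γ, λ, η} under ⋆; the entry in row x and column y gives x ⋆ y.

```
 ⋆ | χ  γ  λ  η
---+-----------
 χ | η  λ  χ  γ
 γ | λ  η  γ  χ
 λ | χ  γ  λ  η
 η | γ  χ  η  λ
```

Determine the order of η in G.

The identity element is λ (its row matches the header).
η^1 = η
η^2 = η ⋆ η = λ
The first power of η equal to the identity is η^2, so ord(η) = 2.

2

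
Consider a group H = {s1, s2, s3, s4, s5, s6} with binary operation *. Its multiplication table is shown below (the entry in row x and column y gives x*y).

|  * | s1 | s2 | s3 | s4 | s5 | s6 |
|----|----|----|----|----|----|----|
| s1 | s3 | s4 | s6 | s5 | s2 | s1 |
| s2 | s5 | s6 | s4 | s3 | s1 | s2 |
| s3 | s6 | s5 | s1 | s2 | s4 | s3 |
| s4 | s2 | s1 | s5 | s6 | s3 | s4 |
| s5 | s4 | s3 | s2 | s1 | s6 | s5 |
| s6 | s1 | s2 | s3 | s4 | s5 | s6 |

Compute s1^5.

s1^1 = s1
s1^2 = s1*s1 = s3
s1^3 = s3*s1 = s6
s1^4 = s6*s1 = s1
s1^5 = s1*s1 = s3
(Structurally, H here is isomorphic to the symmetric group S_3.)

s3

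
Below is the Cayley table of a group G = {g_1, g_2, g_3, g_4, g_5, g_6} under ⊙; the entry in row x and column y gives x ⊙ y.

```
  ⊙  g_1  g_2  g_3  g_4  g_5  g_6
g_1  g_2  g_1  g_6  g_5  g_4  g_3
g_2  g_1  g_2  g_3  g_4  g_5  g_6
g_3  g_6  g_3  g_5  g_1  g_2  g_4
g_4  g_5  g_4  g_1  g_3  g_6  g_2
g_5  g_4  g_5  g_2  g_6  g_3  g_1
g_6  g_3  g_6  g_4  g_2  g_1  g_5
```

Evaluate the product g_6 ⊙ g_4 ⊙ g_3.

g_3

g_6 ⊙ g_4 = g_2
g_2 ⊙ g_3 = g_3
(Structurally, G here is isomorphic to the cyclic group Z_6.)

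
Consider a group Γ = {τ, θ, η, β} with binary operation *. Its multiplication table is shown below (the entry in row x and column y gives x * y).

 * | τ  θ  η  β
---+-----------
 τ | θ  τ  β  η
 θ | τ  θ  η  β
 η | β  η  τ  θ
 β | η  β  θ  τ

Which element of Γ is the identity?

The identity e satisfies e * x = x for all x, so its row in the table reproduces the column headers.
Row θ reads: τ, θ, η, β — exactly the header order. So θ is the identity.

θ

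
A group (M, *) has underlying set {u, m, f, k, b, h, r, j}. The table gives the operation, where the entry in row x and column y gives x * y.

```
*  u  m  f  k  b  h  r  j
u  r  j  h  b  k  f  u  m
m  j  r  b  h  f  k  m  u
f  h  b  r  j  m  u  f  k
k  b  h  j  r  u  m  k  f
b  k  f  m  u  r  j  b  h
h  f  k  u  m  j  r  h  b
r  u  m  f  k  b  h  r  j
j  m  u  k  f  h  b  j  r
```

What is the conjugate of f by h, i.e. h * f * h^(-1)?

f

The identity is r. In row h, the entry r sits in column h, so h^(-1) = h.
h * f = u
u * h = f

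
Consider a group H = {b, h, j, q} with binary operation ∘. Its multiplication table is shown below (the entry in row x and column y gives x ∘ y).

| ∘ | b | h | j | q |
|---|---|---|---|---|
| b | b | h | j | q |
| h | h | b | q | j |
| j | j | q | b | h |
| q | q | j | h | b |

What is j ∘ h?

q

Read row j, column h: j ∘ h = q.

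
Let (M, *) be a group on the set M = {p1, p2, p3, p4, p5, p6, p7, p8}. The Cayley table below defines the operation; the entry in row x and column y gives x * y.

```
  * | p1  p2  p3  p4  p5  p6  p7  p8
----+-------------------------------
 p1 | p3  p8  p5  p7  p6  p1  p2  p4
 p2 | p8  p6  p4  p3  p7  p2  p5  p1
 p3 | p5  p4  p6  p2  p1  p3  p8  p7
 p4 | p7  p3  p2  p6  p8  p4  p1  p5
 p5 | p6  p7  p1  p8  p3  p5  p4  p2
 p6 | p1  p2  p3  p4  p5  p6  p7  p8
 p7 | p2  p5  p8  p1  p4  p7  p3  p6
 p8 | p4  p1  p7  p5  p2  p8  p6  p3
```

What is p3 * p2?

p4

Read row p3, column p2: p3 * p2 = p4.
(Structurally, M here is isomorphic to Z_2 x Z_4.)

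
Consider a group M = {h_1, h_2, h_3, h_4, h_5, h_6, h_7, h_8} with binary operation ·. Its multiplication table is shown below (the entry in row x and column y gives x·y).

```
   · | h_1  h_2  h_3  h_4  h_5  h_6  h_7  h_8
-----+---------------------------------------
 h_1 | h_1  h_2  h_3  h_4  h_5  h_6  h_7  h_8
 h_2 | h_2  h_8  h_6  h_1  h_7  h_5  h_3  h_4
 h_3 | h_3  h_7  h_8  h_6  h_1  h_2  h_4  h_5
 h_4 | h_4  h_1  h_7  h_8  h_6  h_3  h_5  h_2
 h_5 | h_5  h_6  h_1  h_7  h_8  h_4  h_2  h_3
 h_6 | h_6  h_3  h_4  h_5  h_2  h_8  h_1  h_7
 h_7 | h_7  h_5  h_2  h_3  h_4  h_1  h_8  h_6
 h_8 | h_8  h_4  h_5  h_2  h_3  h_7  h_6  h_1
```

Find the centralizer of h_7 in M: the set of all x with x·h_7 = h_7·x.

{h_1, h_6, h_7, h_8}

Compare row h_7 with column h_7 entry by entry.
h_6·h_7 = h_1 = h_7·h_6, so h_6 commutes with h_7.
h_3·h_7 = h_4 but h_7·h_3 = h_2, so h_3 does not.
Collecting the elements that commute with h_7: C(h_7) = {h_1, h_6, h_7, h_8}.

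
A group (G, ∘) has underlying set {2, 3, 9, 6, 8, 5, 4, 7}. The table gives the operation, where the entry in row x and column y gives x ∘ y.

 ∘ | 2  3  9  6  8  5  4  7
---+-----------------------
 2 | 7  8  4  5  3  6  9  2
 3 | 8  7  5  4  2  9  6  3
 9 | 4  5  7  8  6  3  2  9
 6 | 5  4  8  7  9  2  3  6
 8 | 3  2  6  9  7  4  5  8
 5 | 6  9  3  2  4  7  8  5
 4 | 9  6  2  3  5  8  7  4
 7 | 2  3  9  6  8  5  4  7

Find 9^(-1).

9

First locate the identity: row 7 matches the header, so 7 is the identity.
Scan row 9 for 7: 9 ∘ 9 = 7. Hence 9^(-1) = 9.
(Structurally, G here is isomorphic to the elementary abelian group (Z_2)^3.)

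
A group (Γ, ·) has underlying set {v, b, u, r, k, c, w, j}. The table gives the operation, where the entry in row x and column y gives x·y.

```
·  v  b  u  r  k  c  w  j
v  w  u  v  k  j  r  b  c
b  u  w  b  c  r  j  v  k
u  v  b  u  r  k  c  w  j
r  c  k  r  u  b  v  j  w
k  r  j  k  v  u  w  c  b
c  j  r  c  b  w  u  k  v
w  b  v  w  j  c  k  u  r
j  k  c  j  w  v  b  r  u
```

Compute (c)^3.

c

c^1 = c
c^2 = c·c = u
c^3 = u·c = c
(Structurally, Γ here is isomorphic to the dihedral group D_4.)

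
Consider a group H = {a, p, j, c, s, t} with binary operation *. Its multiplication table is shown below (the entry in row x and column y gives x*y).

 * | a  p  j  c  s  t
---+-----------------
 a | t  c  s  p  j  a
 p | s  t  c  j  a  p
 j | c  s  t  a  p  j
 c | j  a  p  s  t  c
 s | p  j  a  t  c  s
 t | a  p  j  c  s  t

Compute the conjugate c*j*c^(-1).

The identity is t. In row c, the entry t sits in column s, so c^(-1) = s.
c*j = p
p*s = a

a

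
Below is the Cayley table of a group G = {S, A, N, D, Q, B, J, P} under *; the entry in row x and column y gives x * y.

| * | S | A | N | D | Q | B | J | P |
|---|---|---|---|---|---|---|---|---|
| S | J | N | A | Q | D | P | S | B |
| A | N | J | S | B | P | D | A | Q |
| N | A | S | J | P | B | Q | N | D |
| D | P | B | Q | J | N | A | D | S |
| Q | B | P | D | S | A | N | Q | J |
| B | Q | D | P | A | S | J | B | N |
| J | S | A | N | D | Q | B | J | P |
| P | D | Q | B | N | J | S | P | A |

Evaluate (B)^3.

B

B^1 = B
B^2 = B * B = J
B^3 = J * B = B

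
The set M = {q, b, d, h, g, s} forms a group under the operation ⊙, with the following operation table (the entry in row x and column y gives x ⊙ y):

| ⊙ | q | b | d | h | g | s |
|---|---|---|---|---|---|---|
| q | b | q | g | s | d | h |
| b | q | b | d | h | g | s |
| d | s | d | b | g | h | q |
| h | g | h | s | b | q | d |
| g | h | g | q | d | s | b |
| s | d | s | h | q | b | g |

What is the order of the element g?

The identity element is b (its row matches the header).
g^1 = g
g^2 = g ⊙ g = s
g^3 = s ⊙ g = b
The first power of g equal to the identity is g^3, so ord(g) = 3.
(Structurally, M here is isomorphic to the symmetric group S_3.)

3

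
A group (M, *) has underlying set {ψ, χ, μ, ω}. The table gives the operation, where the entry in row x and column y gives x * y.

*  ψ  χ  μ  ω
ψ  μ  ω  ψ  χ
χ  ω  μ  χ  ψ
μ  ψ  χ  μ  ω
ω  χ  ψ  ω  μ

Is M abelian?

Check whether the table is symmetric across its main diagonal.
Every entry (row x, col y) equals the entry (row y, col x), so M is abelian.

Yes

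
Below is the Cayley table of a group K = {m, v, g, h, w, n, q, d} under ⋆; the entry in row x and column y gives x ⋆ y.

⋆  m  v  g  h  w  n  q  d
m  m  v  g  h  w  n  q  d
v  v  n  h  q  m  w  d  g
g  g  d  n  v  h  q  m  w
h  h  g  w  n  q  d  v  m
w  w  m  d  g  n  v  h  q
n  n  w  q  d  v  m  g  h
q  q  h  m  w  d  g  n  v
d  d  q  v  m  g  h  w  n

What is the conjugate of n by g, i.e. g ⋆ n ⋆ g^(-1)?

n

The identity is m. In row g, the entry m sits in column q, so g^(-1) = q.
g ⋆ n = q
q ⋆ q = n
(Structurally, K here is isomorphic to the quaternion group Q_8.)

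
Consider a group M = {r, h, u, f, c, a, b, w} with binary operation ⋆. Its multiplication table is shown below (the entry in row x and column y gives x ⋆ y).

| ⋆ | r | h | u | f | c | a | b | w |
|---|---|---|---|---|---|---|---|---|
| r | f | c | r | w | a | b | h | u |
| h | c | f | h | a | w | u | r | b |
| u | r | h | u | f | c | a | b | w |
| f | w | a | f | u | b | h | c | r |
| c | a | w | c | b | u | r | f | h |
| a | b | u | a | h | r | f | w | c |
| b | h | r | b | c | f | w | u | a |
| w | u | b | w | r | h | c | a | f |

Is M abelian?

Check whether the table is symmetric across its main diagonal.
Every entry (row x, col y) equals the entry (row y, col x), so M is abelian.
(In fact M ≅ Z_2 x Z_4.)

Yes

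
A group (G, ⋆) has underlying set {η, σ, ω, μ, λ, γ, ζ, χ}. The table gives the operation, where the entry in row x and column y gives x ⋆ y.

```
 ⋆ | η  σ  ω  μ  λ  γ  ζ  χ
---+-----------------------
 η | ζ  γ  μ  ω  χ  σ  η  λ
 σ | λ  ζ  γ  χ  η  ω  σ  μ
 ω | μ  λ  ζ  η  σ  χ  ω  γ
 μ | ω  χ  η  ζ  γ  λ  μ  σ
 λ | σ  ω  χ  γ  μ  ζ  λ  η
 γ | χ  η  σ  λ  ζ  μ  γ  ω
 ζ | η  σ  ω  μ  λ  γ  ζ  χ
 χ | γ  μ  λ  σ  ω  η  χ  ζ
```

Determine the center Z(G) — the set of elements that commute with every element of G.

An element z is central iff its row equals its column in the table.
For λ: λ ⋆ ω = χ ≠ σ = ω ⋆ λ, so λ ∉ Z.
Checking each element this way leaves Z(G) = {ζ, μ}.
(Structurally, G here is isomorphic to the dihedral group D_4.)

{ζ, μ}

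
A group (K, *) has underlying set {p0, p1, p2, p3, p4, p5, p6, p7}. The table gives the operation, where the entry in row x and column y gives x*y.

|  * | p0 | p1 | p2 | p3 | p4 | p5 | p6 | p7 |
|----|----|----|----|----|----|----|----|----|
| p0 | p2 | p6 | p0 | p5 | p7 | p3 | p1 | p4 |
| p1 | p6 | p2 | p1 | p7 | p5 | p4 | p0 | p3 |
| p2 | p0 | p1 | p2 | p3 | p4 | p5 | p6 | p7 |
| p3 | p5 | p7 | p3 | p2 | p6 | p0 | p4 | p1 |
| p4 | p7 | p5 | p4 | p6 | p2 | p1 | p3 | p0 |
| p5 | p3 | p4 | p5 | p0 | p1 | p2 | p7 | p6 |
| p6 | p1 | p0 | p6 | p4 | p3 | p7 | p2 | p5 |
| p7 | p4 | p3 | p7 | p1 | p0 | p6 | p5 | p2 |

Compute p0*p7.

p4

Read row p0, column p7: p0*p7 = p4.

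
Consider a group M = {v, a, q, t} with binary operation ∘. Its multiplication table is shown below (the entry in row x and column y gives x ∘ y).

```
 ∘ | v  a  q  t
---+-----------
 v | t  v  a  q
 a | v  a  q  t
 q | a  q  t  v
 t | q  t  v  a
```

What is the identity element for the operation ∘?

a

The identity e satisfies e ∘ x = x for all x, so its row in the table reproduces the column headers.
Row a reads: v, a, q, t — exactly the header order. So a is the identity.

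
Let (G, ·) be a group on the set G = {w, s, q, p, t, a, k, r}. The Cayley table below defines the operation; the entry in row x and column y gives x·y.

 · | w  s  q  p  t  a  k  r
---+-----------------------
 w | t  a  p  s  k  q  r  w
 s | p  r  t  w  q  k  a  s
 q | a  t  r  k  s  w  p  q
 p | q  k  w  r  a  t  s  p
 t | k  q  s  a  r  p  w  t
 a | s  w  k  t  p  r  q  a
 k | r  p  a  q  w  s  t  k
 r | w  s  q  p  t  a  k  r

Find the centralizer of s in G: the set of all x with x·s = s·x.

Compare row s with column s entry by entry.
t·s = q = s·t, so t commutes with s.
p·s = k but s·p = w, so p does not.
Collecting the elements that commute with s: C(s) = {q, r, s, t}.

{q, r, s, t}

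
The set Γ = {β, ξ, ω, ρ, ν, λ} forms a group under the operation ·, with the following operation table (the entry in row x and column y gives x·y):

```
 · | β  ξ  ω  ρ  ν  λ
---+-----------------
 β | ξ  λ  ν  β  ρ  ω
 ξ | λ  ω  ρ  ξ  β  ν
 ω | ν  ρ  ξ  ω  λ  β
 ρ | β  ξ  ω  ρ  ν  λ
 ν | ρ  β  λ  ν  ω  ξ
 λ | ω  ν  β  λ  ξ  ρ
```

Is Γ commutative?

Yes

Check whether the table is symmetric across its main diagonal.
Every entry (row x, col y) equals the entry (row y, col x), so Γ is abelian.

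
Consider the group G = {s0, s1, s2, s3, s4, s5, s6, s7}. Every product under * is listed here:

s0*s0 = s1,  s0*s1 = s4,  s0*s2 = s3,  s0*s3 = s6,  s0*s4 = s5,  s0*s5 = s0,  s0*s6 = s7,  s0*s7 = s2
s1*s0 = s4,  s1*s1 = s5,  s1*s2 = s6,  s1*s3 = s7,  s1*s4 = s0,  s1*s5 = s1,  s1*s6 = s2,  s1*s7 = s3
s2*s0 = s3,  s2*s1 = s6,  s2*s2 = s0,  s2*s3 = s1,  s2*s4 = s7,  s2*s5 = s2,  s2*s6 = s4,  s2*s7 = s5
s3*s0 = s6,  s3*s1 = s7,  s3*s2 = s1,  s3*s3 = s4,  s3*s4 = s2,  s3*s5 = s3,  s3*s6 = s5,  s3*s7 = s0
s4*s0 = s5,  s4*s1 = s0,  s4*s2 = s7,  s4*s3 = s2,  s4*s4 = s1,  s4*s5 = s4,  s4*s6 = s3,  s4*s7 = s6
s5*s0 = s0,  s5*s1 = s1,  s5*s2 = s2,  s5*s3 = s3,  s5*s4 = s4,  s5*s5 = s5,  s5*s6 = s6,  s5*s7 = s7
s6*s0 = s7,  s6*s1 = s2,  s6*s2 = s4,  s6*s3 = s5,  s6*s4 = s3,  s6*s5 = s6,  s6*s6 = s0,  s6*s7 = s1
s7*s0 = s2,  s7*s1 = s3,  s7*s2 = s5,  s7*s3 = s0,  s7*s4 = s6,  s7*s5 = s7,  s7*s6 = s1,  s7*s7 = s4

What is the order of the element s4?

4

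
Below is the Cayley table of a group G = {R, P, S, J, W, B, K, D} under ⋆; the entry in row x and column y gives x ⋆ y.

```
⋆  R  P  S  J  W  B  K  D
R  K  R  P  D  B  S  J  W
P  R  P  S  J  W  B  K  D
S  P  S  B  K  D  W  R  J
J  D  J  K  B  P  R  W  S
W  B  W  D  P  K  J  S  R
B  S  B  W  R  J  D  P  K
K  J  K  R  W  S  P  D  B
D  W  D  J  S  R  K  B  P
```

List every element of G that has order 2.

Identity is P. Compute the order of each non-identity element by repeated multiplication:
  R: R → K → J → D → W → B → S → P  (order 8)
  S: S → B → W → D → J → K → R → P  (order 8)
  J: J → B → R → D → S → K → W → P  (order 8)
  W: W → K → S → D → R → B → J → P  (order 8)
  B: B → D → K → P  (order 4)
  K: K → D → B → P  (order 4)
  D: D → P  (order 2)
Elements of order 2: {D}.
(Structurally, G here is isomorphic to the cyclic group Z_8.)

{D}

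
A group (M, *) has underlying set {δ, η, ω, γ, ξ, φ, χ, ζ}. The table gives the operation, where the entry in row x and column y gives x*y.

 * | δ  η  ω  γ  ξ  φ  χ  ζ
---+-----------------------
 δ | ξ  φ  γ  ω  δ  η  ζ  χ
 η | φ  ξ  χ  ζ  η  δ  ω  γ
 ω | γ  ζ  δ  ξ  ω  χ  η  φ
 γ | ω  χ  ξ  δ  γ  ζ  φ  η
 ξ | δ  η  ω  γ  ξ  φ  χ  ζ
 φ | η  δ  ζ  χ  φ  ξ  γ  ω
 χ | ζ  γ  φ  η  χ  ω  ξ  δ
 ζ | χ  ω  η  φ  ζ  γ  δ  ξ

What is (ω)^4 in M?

ξ

ω^1 = ω
ω^2 = ω*ω = δ
ω^3 = δ*ω = γ
ω^4 = γ*ω = ξ
(Structurally, M here is isomorphic to the dihedral group D_4.)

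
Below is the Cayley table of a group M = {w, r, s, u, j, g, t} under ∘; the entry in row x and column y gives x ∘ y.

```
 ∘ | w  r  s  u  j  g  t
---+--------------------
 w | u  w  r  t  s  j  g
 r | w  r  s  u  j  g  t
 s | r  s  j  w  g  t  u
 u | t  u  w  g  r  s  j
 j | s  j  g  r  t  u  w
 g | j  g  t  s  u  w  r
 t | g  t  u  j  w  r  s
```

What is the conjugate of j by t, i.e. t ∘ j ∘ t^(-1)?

The identity is r. In row t, the entry r sits in column g, so t^(-1) = g.
t ∘ j = w
w ∘ g = j
(Structurally, M here is isomorphic to the cyclic group Z_7.)

j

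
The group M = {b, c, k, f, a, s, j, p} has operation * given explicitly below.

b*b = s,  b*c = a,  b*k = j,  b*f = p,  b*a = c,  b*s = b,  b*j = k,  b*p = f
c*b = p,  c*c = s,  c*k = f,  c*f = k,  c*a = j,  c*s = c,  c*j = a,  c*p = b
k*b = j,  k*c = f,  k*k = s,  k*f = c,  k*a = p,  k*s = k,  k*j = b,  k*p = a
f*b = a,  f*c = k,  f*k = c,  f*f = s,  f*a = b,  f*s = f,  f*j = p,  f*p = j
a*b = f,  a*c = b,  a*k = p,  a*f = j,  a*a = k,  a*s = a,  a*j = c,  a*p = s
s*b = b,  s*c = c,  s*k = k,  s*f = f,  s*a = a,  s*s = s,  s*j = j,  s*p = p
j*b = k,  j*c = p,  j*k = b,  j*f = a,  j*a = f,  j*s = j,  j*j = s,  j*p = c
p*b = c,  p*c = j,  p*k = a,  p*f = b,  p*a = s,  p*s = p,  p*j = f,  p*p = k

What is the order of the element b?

2

The identity element is s (its row matches the header).
b^1 = b
b^2 = b*b = s
The first power of b equal to the identity is b^2, so ord(b) = 2.
(Structurally, M here is isomorphic to the dihedral group D_4.)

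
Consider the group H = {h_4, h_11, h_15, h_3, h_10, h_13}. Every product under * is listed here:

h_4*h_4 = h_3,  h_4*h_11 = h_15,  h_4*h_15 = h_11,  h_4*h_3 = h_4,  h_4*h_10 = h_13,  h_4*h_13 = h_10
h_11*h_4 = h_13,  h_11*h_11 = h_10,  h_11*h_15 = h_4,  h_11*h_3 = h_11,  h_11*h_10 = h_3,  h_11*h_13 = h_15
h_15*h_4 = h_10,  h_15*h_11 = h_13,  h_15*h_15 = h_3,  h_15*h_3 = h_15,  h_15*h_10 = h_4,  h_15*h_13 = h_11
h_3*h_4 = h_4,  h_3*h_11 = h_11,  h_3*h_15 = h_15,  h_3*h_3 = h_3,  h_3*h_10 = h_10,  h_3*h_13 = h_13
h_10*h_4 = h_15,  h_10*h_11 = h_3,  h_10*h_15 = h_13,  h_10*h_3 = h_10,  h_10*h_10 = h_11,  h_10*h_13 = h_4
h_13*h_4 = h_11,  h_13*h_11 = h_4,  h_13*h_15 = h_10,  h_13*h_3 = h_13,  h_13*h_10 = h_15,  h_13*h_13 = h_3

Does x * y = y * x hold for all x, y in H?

No

h_10 * h_13 = h_4 but h_13 * h_10 = h_15.
Since h_10 and h_13 do not commute, H is not abelian.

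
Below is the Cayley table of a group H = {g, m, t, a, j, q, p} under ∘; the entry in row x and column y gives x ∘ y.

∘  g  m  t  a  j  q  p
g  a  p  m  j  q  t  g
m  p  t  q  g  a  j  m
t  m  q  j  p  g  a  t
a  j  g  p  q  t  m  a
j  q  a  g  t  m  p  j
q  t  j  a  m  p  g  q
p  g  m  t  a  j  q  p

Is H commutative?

Check whether the table is symmetric across its main diagonal.
Every entry (row x, col y) equals the entry (row y, col x), so H is abelian.

Yes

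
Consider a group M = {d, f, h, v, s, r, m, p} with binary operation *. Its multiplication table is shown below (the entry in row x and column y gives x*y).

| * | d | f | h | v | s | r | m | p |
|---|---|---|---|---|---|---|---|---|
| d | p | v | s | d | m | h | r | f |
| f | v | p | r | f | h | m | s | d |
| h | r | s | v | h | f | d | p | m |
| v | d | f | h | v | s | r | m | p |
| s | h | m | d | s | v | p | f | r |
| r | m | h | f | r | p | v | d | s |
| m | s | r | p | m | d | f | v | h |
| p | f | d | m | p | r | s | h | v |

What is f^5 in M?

f

f^1 = f
f^2 = f*f = p
f^3 = p*f = d
f^4 = d*f = v
f^5 = v*f = f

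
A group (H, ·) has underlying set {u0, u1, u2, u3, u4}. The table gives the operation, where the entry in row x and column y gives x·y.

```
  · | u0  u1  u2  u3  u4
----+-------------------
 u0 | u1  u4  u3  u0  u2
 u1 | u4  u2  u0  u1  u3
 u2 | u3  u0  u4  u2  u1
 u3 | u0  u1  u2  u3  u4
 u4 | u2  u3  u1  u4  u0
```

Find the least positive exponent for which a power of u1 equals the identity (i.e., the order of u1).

The identity element is u3 (its row matches the header).
u1^1 = u1
u1^2 = u1·u1 = u2
u1^3 = u2·u1 = u0
u1^4 = u0·u1 = u4
u1^5 = u4·u1 = u3
The first power of u1 equal to the identity is u1^5, so ord(u1) = 5.

5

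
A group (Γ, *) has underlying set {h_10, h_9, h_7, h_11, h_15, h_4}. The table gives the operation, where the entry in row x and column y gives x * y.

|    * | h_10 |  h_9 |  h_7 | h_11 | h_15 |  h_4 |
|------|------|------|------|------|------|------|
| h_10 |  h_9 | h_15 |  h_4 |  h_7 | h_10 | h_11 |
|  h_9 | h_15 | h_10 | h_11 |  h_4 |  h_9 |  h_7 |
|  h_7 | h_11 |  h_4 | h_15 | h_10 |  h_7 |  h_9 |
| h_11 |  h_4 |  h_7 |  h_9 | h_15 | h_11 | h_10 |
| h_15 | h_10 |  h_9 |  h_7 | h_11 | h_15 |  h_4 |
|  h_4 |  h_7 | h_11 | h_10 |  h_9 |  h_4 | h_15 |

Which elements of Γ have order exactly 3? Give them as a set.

Identity is h_15. Compute the order of each non-identity element by repeated multiplication:
  h_10: h_10 → h_9 → h_15  (order 3)
  h_9: h_9 → h_10 → h_15  (order 3)
  h_7: h_7 → h_15  (order 2)
  h_11: h_11 → h_15  (order 2)
  h_4: h_4 → h_15  (order 2)
Elements of order 3: {h_10, h_9}.

{h_10, h_9}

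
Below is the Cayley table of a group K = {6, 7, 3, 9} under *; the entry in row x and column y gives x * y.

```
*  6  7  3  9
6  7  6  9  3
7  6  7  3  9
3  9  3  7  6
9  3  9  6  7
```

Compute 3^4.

3^1 = 3
3^2 = 3 * 3 = 7
3^3 = 7 * 3 = 3
3^4 = 3 * 3 = 7

7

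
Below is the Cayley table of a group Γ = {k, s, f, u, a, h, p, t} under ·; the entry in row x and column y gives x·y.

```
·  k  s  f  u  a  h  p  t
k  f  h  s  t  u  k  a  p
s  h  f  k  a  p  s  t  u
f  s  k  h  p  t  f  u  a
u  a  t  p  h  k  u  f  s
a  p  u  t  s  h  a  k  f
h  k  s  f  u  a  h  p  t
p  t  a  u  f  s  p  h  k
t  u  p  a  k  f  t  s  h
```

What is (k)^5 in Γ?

k^1 = k
k^2 = k·k = f
k^3 = f·k = s
k^4 = s·k = h
k^5 = h·k = k

k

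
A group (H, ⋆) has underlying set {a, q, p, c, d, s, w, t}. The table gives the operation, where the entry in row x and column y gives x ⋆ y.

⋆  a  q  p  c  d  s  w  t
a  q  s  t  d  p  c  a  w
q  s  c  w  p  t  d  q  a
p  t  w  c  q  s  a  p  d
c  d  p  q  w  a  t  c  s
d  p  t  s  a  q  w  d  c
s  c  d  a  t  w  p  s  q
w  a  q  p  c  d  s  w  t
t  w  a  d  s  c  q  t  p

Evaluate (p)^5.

p^1 = p
p^2 = p ⋆ p = c
p^3 = c ⋆ p = q
p^4 = q ⋆ p = w
p^5 = w ⋆ p = p

p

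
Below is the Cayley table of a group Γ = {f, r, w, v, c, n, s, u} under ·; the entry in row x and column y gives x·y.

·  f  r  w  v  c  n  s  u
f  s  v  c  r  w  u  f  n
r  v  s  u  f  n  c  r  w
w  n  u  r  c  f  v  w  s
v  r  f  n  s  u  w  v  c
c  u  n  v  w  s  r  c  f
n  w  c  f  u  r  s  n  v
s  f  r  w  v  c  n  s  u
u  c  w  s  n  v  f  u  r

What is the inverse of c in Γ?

First locate the identity: row s matches the header, so s is the identity.
Scan row c for s: c·c = s. Hence c^(-1) = c.

c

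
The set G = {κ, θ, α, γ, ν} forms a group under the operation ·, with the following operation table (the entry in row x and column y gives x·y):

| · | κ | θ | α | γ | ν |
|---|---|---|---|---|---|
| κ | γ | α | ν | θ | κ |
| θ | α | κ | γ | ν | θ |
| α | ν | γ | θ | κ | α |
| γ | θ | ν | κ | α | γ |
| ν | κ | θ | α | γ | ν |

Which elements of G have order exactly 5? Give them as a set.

Identity is ν. Compute the order of each non-identity element by repeated multiplication:
  κ: κ → γ → θ → α → ν  (order 5)
  θ: θ → κ → α → γ → ν  (order 5)
  α: α → θ → γ → κ → ν  (order 5)
  γ: γ → α → κ → θ → ν  (order 5)
Elements of order 5: {α, γ, θ, κ}.
(Structurally, G here is isomorphic to the cyclic group Z_5.)

{α, γ, θ, κ}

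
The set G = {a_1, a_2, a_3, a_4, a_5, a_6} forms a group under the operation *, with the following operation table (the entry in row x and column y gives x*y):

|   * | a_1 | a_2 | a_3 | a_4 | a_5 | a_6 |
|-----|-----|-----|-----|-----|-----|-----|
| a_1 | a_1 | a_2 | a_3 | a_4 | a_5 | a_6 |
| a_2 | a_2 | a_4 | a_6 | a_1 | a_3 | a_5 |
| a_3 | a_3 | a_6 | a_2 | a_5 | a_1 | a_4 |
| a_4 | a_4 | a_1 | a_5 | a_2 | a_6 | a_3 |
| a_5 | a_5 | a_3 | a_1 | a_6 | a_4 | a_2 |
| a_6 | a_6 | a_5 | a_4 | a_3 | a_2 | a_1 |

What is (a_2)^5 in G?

a_2^1 = a_2
a_2^2 = a_2*a_2 = a_4
a_2^3 = a_4*a_2 = a_1
a_2^4 = a_1*a_2 = a_2
a_2^5 = a_2*a_2 = a_4

a_4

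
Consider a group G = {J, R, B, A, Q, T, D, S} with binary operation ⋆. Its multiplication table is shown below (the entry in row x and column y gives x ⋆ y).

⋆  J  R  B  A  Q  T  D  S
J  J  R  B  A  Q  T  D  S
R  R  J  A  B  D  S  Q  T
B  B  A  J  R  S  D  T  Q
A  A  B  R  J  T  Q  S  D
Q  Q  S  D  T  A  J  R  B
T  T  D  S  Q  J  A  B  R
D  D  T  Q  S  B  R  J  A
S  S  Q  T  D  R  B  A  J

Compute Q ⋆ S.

Read row Q, column S: Q ⋆ S = B.

B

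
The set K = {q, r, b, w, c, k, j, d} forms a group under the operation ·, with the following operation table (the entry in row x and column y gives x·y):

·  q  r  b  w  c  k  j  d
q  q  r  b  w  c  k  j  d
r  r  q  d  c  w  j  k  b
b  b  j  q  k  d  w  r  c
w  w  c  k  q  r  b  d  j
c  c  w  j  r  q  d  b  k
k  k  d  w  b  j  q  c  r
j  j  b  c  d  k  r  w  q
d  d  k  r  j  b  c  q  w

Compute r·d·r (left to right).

r·d = b
b·r = j

j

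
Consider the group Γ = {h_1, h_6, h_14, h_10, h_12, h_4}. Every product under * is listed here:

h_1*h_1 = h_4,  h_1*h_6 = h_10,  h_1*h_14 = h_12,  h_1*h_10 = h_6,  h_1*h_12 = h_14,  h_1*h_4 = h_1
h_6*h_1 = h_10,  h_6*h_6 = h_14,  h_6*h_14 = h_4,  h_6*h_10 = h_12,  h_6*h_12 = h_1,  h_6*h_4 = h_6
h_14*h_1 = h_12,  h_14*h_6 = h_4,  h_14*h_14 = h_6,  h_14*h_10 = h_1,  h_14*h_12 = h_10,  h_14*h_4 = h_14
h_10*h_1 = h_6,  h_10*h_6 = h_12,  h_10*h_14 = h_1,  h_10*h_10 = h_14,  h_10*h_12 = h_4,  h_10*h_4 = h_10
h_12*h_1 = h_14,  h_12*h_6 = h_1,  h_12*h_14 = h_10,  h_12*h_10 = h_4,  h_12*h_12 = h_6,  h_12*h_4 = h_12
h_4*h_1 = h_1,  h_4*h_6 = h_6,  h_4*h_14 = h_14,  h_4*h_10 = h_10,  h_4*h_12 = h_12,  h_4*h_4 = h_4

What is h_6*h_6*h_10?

h_6*h_6 = h_14
h_14*h_10 = h_1
(Structurally, Γ here is isomorphic to the cyclic group Z_6.)

h_1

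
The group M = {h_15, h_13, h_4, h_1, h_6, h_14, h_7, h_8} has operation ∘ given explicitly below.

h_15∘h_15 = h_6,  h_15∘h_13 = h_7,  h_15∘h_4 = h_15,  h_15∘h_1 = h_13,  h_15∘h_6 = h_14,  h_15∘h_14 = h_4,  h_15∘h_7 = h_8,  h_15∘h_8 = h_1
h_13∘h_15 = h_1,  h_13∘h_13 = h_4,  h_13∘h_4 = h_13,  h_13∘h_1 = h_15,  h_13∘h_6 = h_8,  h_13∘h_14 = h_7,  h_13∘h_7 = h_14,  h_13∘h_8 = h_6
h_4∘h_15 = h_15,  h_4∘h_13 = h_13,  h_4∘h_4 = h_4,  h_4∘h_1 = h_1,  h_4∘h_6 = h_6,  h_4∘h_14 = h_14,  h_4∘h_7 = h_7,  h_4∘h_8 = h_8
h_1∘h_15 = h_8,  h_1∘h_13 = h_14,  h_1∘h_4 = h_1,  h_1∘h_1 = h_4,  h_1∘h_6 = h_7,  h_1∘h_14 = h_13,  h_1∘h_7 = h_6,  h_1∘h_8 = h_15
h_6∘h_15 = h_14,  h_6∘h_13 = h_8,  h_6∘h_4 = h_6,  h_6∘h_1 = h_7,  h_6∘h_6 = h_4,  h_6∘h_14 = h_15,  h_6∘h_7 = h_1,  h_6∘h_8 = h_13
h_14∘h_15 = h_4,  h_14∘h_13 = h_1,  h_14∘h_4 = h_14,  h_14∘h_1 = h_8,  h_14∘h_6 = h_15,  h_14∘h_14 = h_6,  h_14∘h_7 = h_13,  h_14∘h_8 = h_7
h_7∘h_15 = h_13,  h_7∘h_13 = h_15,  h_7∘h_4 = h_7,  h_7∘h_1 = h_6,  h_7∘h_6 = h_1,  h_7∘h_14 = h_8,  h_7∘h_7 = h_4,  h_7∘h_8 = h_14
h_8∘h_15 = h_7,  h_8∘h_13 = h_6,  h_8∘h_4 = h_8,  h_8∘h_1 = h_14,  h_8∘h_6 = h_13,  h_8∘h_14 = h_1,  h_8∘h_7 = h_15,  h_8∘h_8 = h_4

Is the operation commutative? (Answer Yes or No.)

No

h_14 ∘ h_13 = h_1 but h_13 ∘ h_14 = h_7.
Since h_14 and h_13 do not commute, M is not abelian.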